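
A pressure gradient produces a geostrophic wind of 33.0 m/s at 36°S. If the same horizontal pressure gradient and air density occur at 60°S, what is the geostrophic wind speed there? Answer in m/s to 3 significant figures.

22.4 m/s

With the same pressure gradient and density, V_g ∝ 1/f ∝ 1/sin φ.
V₂ = V₁ · sin φ₁ / sin φ₂ = 33.0 × sin 36° / sin 60°
V₂ = 33.0 × 0.5878/0.8660 = 22.4 m/s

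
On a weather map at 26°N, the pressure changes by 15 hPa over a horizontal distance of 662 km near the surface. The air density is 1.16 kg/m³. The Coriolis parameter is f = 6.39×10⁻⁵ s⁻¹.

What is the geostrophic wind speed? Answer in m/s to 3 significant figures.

Pressure gradient: |∂P/∂n| = 1500 Pa / 662000 m = 2.27×10⁻³ Pa/m
Geostrophic balance (pressure-gradient force = Coriolis force):
V_g = (1/(fρ)) |∂P/∂n| = 2.27×10⁻³ / (6.39×10⁻⁵ × 1.16) = 30.6 m/s

30.6 m/s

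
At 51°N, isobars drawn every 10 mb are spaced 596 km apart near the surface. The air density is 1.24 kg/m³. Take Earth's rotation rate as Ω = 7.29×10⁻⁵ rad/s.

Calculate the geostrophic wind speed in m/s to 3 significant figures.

Coriolis parameter at 51°N:
f = 2Ω sin φ = 2 × 7.29×10⁻⁵ × sin 51° = 1.13×10⁻⁴ s⁻¹
Pressure gradient: |∂P/∂n| = 1000 Pa / 596000 m = 1.68×10⁻³ Pa/m
Geostrophic balance (pressure-gradient force = Coriolis force):
V_g = (1/(fρ)) |∂P/∂n| = 1.68×10⁻³ / (1.13×10⁻⁴ × 1.24) = 11.9 m/s

11.9 m/s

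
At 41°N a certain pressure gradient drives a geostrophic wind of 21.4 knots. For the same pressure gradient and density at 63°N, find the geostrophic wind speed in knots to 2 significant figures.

16 knots

With the same pressure gradient and density, V_g ∝ 1/f ∝ 1/sin φ.
V₂ = V₁ · sin φ₁ / sin φ₂ = 21.4 × sin 41° / sin 63°
V₂ = 21.4 × 0.6561/0.8910 = 16 knots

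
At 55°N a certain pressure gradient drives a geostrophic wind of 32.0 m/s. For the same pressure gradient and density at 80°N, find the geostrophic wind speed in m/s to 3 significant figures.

26.6 m/s

With the same pressure gradient and density, V_g ∝ 1/f ∝ 1/sin φ.
V₂ = V₁ · sin φ₁ / sin φ₂ = 32.0 × sin 55° / sin 80°
V₂ = 32.0 × 0.8192/0.9848 = 26.6 m/s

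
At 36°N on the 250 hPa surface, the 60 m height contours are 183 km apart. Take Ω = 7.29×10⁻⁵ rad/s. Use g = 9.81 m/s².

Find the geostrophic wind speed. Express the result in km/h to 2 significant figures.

140 km/h

Coriolis parameter at 36°N:
f = 2Ω sin φ = 2 × 7.29×10⁻⁵ × sin 36° = 8.57×10⁻⁵ s⁻¹
Height gradient: |∂Z/∂n| = 60 m / 183000 m = 3.28×10⁻⁴
On a pressure surface, geostrophic balance gives V_g = (g/f)|∂Z/∂n|:
V_g = 9.81 × 3.28×10⁻⁴ / 8.57×10⁻⁵ = 37.5 m/s
Converting: 37.5 m/s × 3.6 = 140 km/h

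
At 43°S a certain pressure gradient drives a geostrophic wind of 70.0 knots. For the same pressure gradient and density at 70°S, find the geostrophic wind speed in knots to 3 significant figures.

With the same pressure gradient and density, V_g ∝ 1/f ∝ 1/sin φ.
V₂ = V₁ · sin φ₁ / sin φ₂ = 70.0 × sin 43° / sin 70°
V₂ = 70.0 × 0.6820/0.9397 = 50.8 knots

50.8 knots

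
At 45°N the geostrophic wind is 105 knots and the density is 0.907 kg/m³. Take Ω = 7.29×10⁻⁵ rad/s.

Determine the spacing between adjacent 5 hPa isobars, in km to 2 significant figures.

Coriolis parameter at 45°N:
f = 2Ω sin φ = 2 × 7.29×10⁻⁵ × sin 45° = 1.03×10⁻⁴ s⁻¹
Wind speed in SI: 105 knots = 54.0 m/s
Geostrophic balance rearranged: |∂P/∂n| = f ρ V_g
|∂P/∂n| = 1.03×10⁻⁴ × 0.907 × 54.0 = 5.05×10⁻³ Pa/m
Isobar spacing: Δn = ΔP/|∂P/∂n| = 500 Pa / 5.05×10⁻³ Pa/m = 98990 m ≈ 99 km

99 km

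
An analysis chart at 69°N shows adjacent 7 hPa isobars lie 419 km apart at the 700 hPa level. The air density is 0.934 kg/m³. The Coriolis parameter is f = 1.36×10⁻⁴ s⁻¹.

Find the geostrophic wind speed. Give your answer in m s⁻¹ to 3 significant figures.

Pressure gradient: |∂P/∂n| = 700 Pa / 419000 m = 1.67×10⁻³ Pa/m
Geostrophic balance (pressure-gradient force = Coriolis force):
V_g = (1/(fρ)) |∂P/∂n| = 1.67×10⁻³ / (1.36×10⁻⁴ × 0.934) = 13.2 m/s

13.2 m s⁻¹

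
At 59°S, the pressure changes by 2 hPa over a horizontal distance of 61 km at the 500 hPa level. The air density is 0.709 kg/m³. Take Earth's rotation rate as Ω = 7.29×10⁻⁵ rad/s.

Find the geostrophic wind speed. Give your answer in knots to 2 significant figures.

Coriolis parameter at 59°S:
f = 2Ω sin φ = 2 × 7.29×10⁻⁵ × sin 59° = 1.25×10⁻⁴ s⁻¹
Pressure gradient: |∂P/∂n| = 200 Pa / 61000 m = 3.28×10⁻³ Pa/m
Geostrophic balance (pressure-gradient force = Coriolis force):
V_g = (1/(fρ)) |∂P/∂n| = 3.28×10⁻³ / (1.25×10⁻⁴ × 0.709) = 37.0 m/s
Converting: 37.0 m/s × 1.944 = 72 knots

72 knots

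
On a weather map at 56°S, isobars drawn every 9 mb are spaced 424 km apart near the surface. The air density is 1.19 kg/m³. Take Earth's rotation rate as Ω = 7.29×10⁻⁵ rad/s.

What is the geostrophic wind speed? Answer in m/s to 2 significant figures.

Coriolis parameter at 56°S:
f = 2Ω sin φ = 2 × 7.29×10⁻⁵ × sin 56° = 1.21×10⁻⁴ s⁻¹
Pressure gradient: |∂P/∂n| = 900 Pa / 424000 m = 2.12×10⁻³ Pa/m
Geostrophic balance (pressure-gradient force = Coriolis force):
V_g = (1/(fρ)) |∂P/∂n| = 2.12×10⁻³ / (1.21×10⁻⁴ × 1.19) = 14.8 m/s

15 m/s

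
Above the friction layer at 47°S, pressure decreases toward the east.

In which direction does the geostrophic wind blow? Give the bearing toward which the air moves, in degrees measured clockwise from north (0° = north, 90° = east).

000°

The pressure-gradient force points toward the east (bearing 090°).
Geostrophic balance: in the Southern Hemisphere the Coriolis force deflects motion to the left, so the geostrophic wind blows 90° to the left of the pressure-gradient force (low pressure on the right).
Rotating 090° by 90° counterclockwise gives 000° — the wind blows toward the north.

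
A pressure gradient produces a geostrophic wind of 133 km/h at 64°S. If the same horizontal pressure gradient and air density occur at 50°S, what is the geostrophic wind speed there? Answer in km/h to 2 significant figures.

With the same pressure gradient and density, V_g ∝ 1/f ∝ 1/sin φ.
V₂ = V₁ · sin φ₁ / sin φ₂ = 133 × sin 64° / sin 50°
V₂ = 133 × 0.8988/0.7660 = 160 km/h

160 km/h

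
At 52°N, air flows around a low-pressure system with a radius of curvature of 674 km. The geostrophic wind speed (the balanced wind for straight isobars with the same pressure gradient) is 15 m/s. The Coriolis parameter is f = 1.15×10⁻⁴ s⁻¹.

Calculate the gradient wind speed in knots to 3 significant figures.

Around a low, centrifugal force acts outward with Coriolis, so pressure-gradient force balances both:
(1/ρ)|∂P/∂n| = fV + V²/R  →  V² + fR·V − fR·V_g = 0
With fR = 1.15×10⁻⁴ × 674×10³ m = 77.5 m/s:
V = [−fR + √((fR)² + 4 fR V_g)]/2 = [−77.5 + √(77.5² + 4×77.5×15)]/2 = 12.9 m/s
Subgeostrophic (V < V_g = 15 m/s), as expected around a low.
Converting: 12.9 m/s × 1.944 = 25.0 knots

25.0 knots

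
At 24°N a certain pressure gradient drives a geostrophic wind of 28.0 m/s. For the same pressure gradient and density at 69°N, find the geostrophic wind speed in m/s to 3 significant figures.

12.2 m/s

With the same pressure gradient and density, V_g ∝ 1/f ∝ 1/sin φ.
V₂ = V₁ · sin φ₁ / sin φ₂ = 28.0 × sin 24° / sin 69°
V₂ = 28.0 × 0.4067/0.9336 = 12.2 m/s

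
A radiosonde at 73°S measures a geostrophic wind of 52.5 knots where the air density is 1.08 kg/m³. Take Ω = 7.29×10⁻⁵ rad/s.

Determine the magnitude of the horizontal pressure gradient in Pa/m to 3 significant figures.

4.07×10⁻³ Pa/m

Coriolis parameter at 73°S:
f = 2Ω sin φ = 2 × 7.29×10⁻⁵ × sin 73° = 1.39×10⁻⁴ s⁻¹
Wind speed in SI: 52.5 knots = 27.0 m/s
Geostrophic balance rearranged: |∂P/∂n| = f ρ V_g
|∂P/∂n| = 1.39×10⁻⁴ × 1.08 × 27.0 = 4.07×10⁻³ Pa/m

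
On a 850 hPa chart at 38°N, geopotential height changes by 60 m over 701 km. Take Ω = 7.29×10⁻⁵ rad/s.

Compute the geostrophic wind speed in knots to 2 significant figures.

18 knots

Coriolis parameter at 38°N:
f = 2Ω sin φ = 2 × 7.29×10⁻⁵ × sin 38° = 8.98×10⁻⁵ s⁻¹
Height gradient: |∂Z/∂n| = 60 m / 701000 m = 8.56×10⁻⁵
On a pressure surface, geostrophic balance gives V_g = (g/f)|∂Z/∂n|:
V_g = 9.81 × 8.56×10⁻⁵ / 8.98×10⁻⁵ = 9.35 m/s
Converting: 9.35 m/s × 1.944 = 18 knots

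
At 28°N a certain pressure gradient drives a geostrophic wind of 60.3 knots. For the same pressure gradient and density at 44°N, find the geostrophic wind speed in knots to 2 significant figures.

41 knots

With the same pressure gradient and density, V_g ∝ 1/f ∝ 1/sin φ.
V₂ = V₁ · sin φ₁ / sin φ₂ = 60.3 × sin 28° / sin 44°
V₂ = 60.3 × 0.4695/0.6947 = 41 knots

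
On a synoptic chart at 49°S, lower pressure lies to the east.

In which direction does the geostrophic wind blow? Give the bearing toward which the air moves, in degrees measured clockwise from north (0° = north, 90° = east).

The pressure-gradient force points toward the east (bearing 090°).
Geostrophic balance: in the Southern Hemisphere the Coriolis force deflects motion to the left, so the geostrophic wind blows 90° to the left of the pressure-gradient force (low pressure on the right).
Rotating 090° by 90° counterclockwise gives 000° — the wind blows toward the north.

000°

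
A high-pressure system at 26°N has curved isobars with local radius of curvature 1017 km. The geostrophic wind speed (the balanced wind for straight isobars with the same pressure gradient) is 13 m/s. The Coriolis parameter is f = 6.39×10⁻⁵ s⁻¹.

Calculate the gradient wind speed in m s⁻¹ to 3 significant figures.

Around a high, pressure-gradient force acts outward with centrifugal, so Coriolis balances both:
fV = (1/ρ)|∂P/∂n| + V²/R  →  V² − fR·V + fR·V_g = 0
With fR = 6.39×10⁻⁵ × 1017×10³ m = 65.0 m/s:
V = [fR − √((fR)² − 4 fR V_g)]/2 = [65.0 − √(65.0² − 4×65.0×13)]/2 = 18 m/s
Supergeostrophic (V > V_g = 13 m/s), as expected around a high.

18.0 m s⁻¹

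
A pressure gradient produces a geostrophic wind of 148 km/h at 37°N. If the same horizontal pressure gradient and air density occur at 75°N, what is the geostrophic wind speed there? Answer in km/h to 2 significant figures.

92 km/h

With the same pressure gradient and density, V_g ∝ 1/f ∝ 1/sin φ.
V₂ = V₁ · sin φ₁ / sin φ₂ = 148 × sin 37° / sin 75°
V₂ = 148 × 0.6018/0.9659 = 92 km/h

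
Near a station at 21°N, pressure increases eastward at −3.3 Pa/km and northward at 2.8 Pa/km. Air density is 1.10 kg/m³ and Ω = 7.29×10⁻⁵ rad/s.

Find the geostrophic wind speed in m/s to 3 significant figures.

Coriolis parameter at 21°N:
f = 2Ω sin φ = 2 × 7.29×10⁻⁵ × sin 21° = 5.23×10⁻⁵ s⁻¹
Component geostrophic relations (x east, y north):
u_g = −(1/(fρ)) ∂P/∂y,  v_g = (1/(fρ)) ∂P/∂x
u_g = −(2.8×10⁻³)/(5.23×10⁻⁵ × 1.10) = −48.7 m/s;  v_g = (−3.3×10⁻³)/(5.23×10⁻⁵ × 1.10) = −57.4 m/s
|V_g| = √(u_g² + v_g²) = 75.3 m/s

75.3 m/s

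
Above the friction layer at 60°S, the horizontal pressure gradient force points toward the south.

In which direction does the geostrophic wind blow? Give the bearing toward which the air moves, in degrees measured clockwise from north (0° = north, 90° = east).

The pressure-gradient force points toward the south (bearing 180°).
Geostrophic balance: in the Southern Hemisphere the Coriolis force deflects motion to the left, so the geostrophic wind blows 90° to the left of the pressure-gradient force (low pressure on the right).
Rotating 180° by 90° counterclockwise gives 090° — the wind blows toward the east.

090°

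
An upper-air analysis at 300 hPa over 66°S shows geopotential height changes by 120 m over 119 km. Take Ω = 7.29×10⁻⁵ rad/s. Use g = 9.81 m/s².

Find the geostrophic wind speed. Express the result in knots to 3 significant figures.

144 knots

Coriolis parameter at 66°S:
f = 2Ω sin φ = 2 × 7.29×10⁻⁵ × sin 66° = 1.33×10⁻⁴ s⁻¹
Height gradient: |∂Z/∂n| = 120 m / 119000 m = 1.01×10⁻³
On a pressure surface, geostrophic balance gives V_g = (g/f)|∂Z/∂n|:
V_g = 9.81 × 1.01×10⁻³ / 1.33×10⁻⁴ = 74.3 m/s
Converting: 74.3 m/s × 1.944 = 144 knots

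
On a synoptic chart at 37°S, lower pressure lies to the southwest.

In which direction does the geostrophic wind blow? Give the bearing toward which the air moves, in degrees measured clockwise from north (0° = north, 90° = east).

135°

The pressure-gradient force points toward the southwest (bearing 225°).
Geostrophic balance: in the Southern Hemisphere the Coriolis force deflects motion to the left, so the geostrophic wind blows 90° to the left of the pressure-gradient force (low pressure on the right).
Rotating 225° by 90° counterclockwise gives 135° — the wind blows toward the southeast.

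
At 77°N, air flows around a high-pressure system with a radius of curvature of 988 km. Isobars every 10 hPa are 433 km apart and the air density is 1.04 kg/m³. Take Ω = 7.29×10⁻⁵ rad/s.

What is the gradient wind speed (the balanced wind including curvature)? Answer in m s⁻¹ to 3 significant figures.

17.9 m s⁻¹

Coriolis parameter at 77°N:
f = 2Ω sin φ = 2 × 7.29×10⁻⁵ × sin 77° = 1.42×10⁻⁴ s⁻¹
Pressure gradient: |∂P/∂n| = 1000 Pa / 433000 m = 2.31×10⁻³ Pa/m
Geostrophic speed: V_g = |∂P/∂n|/(fρ) = 2.31×10⁻³/(1.42×10⁻⁴ × 1.04) = 15.6 m/s
Around a high, pressure-gradient force acts outward with centrifugal, so Coriolis balances both:
fV = (1/ρ)|∂P/∂n| + V²/R  →  V² − fR·V + fR·V_g = 0
With fR = 1.42×10⁻⁴ × 988×10³ m = 140 m/s:
V = [fR − √((fR)² − 4 fR V_g)]/2 = [140 − √(140² − 4×140×15.6)]/2 = 17.9 m/s
Supergeostrophic (V > V_g = 15.6 m/s), as expected around a high.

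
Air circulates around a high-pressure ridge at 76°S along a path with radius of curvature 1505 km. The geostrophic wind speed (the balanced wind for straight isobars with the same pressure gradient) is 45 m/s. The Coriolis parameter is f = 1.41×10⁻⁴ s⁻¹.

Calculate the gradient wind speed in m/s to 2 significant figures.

Around a high, pressure-gradient force acts outward with centrifugal, so Coriolis balances both:
fV = (1/ρ)|∂P/∂n| + V²/R  →  V² − fR·V + fR·V_g = 0
With fR = 1.41×10⁻⁴ × 1505×10³ m = 212 m/s:
V = [fR − √((fR)² − 4 fR V_g)]/2 = [212 − √(212² − 4×212×45)]/2 = 64.8 m/s
Supergeostrophic (V > V_g = 45 m/s), as expected around a high.

65 m/s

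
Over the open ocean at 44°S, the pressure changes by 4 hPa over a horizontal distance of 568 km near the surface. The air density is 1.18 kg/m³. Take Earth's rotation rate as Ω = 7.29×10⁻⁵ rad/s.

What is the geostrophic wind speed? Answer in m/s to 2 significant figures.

5.9 m/s

Coriolis parameter at 44°S:
f = 2Ω sin φ = 2 × 7.29×10⁻⁵ × sin 44° = 1.01×10⁻⁴ s⁻¹
Pressure gradient: |∂P/∂n| = 400 Pa / 568000 m = 7.04×10⁻⁴ Pa/m
Geostrophic balance (pressure-gradient force = Coriolis force):
V_g = (1/(fρ)) |∂P/∂n| = 7.04×10⁻⁴ / (1.01×10⁻⁴ × 1.18) = 5.89 m/s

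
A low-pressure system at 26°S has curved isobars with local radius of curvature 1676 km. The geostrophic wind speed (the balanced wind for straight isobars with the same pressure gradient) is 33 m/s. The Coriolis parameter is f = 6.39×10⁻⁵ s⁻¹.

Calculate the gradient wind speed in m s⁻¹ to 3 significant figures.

Around a low, centrifugal force acts outward with Coriolis, so pressure-gradient force balances both:
(1/ρ)|∂P/∂n| = fV + V²/R  →  V² + fR·V − fR·V_g = 0
With fR = 6.39×10⁻⁵ × 1676×10³ m = 107 m/s:
V = [−fR + √((fR)² + 4 fR V_g)]/2 = [−107 + √(107² + 4×107×33)]/2 = 26.5 m/s
Subgeostrophic (V < V_g = 33 m/s), as expected around a low.

26.5 m s⁻¹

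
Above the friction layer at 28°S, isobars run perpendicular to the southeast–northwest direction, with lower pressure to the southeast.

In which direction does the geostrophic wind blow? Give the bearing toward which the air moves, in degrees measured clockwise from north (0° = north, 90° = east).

045°

The pressure-gradient force points toward the southeast (bearing 135°).
Geostrophic balance: in the Southern Hemisphere the Coriolis force deflects motion to the left, so the geostrophic wind blows 90° to the left of the pressure-gradient force (low pressure on the right).
Rotating 135° by 90° counterclockwise gives 045° — the wind blows toward the northeast.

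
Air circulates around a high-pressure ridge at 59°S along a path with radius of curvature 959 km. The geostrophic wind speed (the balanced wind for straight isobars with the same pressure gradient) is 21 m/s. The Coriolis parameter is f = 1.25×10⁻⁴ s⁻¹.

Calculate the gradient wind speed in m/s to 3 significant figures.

Around a high, pressure-gradient force acts outward with centrifugal, so Coriolis balances both:
fV = (1/ρ)|∂P/∂n| + V²/R  →  V² − fR·V + fR·V_g = 0
With fR = 1.25×10⁻⁴ × 959×10³ m = 120 m/s:
V = [fR − √((fR)² − 4 fR V_g)]/2 = [120 − √(120² − 4×120×21)]/2 = 27.1 m/s
Supergeostrophic (V > V_g = 21 m/s), as expected around a high.

27.1 m/s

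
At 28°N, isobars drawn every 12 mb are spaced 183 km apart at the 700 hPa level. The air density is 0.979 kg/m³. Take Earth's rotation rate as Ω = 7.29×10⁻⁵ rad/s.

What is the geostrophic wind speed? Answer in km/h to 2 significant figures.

Coriolis parameter at 28°N:
f = 2Ω sin φ = 2 × 7.29×10⁻⁵ × sin 28° = 6.84×10⁻⁵ s⁻¹
Pressure gradient: |∂P/∂n| = 1200 Pa / 183000 m = 6.56×10⁻³ Pa/m
Geostrophic balance (pressure-gradient force = Coriolis force):
V_g = (1/(fρ)) |∂P/∂n| = 6.56×10⁻³ / (6.84×10⁻⁵ × 0.979) = 97.9 m/s
Converting: 97.9 m/s × 3.6 = 350 km/h

350 km/h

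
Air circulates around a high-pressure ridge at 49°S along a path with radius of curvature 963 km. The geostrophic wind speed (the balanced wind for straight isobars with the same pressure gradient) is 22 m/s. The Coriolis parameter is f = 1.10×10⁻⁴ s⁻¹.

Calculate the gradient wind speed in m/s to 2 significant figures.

31 m/s

Around a high, pressure-gradient force acts outward with centrifugal, so Coriolis balances both:
fV = (1/ρ)|∂P/∂n| + V²/R  →  V² − fR·V + fR·V_g = 0
With fR = 1.10×10⁻⁴ × 963×10³ m = 106 m/s:
V = [fR − √((fR)² − 4 fR V_g)]/2 = [106 − √(106² − 4×106×22)]/2 = 31.2 m/s
Supergeostrophic (V > V_g = 22 m/s), as expected around a high.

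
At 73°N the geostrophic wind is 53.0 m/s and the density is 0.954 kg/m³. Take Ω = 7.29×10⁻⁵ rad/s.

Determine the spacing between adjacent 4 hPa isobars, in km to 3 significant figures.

56.7 km

Coriolis parameter at 73°N:
f = 2Ω sin φ = 2 × 7.29×10⁻⁵ × sin 73° = 1.39×10⁻⁴ s⁻¹
Geostrophic balance rearranged: |∂P/∂n| = f ρ V_g
|∂P/∂n| = 1.39×10⁻⁴ × 0.954 × 53.0 = 7.05×10⁻³ Pa/m
Isobar spacing: Δn = ΔP/|∂P/∂n| = 400 Pa / 7.05×10⁻³ Pa/m = 56739 m ≈ 56.7 km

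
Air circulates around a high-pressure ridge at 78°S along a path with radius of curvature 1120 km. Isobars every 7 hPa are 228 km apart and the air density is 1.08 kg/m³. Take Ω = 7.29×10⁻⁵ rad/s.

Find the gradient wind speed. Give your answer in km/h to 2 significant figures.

Coriolis parameter at 78°S:
f = 2Ω sin φ = 2 × 7.29×10⁻⁵ × sin 78° = 1.43×10⁻⁴ s⁻¹
Pressure gradient: |∂P/∂n| = 700 Pa / 228000 m = 3.07×10⁻³ Pa/m
Geostrophic speed: V_g = |∂P/∂n|/(fρ) = 3.07×10⁻³/(1.43×10⁻⁴ × 1.08) = 19.9 m/s
Around a high, pressure-gradient force acts outward with centrifugal, so Coriolis balances both:
fV = (1/ρ)|∂P/∂n| + V²/R  →  V² − fR·V + fR·V_g = 0
With fR = 1.43×10⁻⁴ × 1120×10³ m = 160 m/s:
V = [fR − √((fR)² − 4 fR V_g)]/2 = [160 − √(160² − 4×160×19.9)]/2 = 23.3 m/s
Supergeostrophic (V > V_g = 19.9 m/s), as expected around a high.
Converting: 23.3 m/s × 3.6 = 84 km/h

84 km/h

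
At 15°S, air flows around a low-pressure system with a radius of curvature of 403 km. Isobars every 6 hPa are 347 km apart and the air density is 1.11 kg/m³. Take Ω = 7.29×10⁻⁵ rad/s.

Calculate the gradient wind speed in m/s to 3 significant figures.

18.6 m/s

Coriolis parameter at 15°S:
f = 2Ω sin φ = 2 × 7.29×10⁻⁵ × sin 15° = 3.77×10⁻⁵ s⁻¹
Pressure gradient: |∂P/∂n| = 600 Pa / 347000 m = 1.73×10⁻³ Pa/m
Geostrophic speed: V_g = |∂P/∂n|/(fρ) = 1.73×10⁻³/(3.77×10⁻⁵ × 1.11) = 41.3 m/s
Around a low, centrifugal force acts outward with Coriolis, so pressure-gradient force balances both:
(1/ρ)|∂P/∂n| = fV + V²/R  →  V² + fR·V − fR·V_g = 0
With fR = 3.77×10⁻⁵ × 403×10³ m = 15.2 m/s:
V = [−fR + √((fR)² + 4 fR V_g)]/2 = [−15.2 + √(15.2² + 4×15.2×41.3)]/2 = 18.6 m/s
Subgeostrophic (V < V_g = 41.3 m/s), as expected around a low.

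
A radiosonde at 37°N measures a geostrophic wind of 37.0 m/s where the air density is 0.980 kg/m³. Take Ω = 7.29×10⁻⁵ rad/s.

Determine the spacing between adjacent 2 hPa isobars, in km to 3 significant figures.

62.9 km

Coriolis parameter at 37°N:
f = 2Ω sin φ = 2 × 7.29×10⁻⁵ × sin 37° = 8.77×10⁻⁵ s⁻¹
Geostrophic balance rearranged: |∂P/∂n| = f ρ V_g
|∂P/∂n| = 8.77×10⁻⁵ × 0.980 × 37.0 = 3.18×10⁻³ Pa/m
Isobar spacing: Δn = ΔP/|∂P/∂n| = 200 Pa / 3.18×10⁻³ Pa/m = 62861 m ≈ 62.9 km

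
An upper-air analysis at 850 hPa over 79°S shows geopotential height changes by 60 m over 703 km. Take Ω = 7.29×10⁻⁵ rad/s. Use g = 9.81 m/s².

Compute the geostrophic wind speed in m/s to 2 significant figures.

5.9 m/s

Coriolis parameter at 79°S:
f = 2Ω sin φ = 2 × 7.29×10⁻⁵ × sin 79° = 1.43×10⁻⁴ s⁻¹
Height gradient: |∂Z/∂n| = 60 m / 703000 m = 8.53×10⁻⁵
On a pressure surface, geostrophic balance gives V_g = (g/f)|∂Z/∂n|:
V_g = 9.81 × 8.53×10⁻⁵ / 1.43×10⁻⁴ = 5.85 m/s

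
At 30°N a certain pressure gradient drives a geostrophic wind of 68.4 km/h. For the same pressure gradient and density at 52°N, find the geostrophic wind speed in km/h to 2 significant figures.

With the same pressure gradient and density, V_g ∝ 1/f ∝ 1/sin φ.
V₂ = V₁ · sin φ₁ / sin φ₂ = 68.4 × sin 30° / sin 52°
V₂ = 68.4 × 0.5000/0.7880 = 43 km/h

43 km/h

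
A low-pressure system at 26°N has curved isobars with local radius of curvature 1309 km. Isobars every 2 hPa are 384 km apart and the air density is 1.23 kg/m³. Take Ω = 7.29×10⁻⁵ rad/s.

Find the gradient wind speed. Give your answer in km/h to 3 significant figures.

22.2 km/h

Coriolis parameter at 26°N:
f = 2Ω sin φ = 2 × 7.29×10⁻⁵ × sin 26° = 6.39×10⁻⁵ s⁻¹
Pressure gradient: |∂P/∂n| = 200 Pa / 384000 m = 5.21×10⁻⁴ Pa/m
Geostrophic speed: V_g = |∂P/∂n|/(fρ) = 5.21×10⁻⁴/(6.39×10⁻⁵ × 1.23) = 6.63 m/s
Around a low, centrifugal force acts outward with Coriolis, so pressure-gradient force balances both:
(1/ρ)|∂P/∂n| = fV + V²/R  →  V² + fR·V − fR·V_g = 0
With fR = 6.39×10⁻⁵ × 1309×10³ m = 83.7 m/s:
V = [−fR + √((fR)² + 4 fR V_g)]/2 = [−83.7 + √(83.7² + 4×83.7×6.63)]/2 = 6.17 m/s
Subgeostrophic (V < V_g = 6.63 m/s), as expected around a low.
Converting: 6.17 m/s × 3.6 = 22.2 km/h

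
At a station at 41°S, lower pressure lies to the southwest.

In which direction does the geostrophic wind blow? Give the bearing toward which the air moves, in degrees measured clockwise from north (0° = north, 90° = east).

135°

The pressure-gradient force points toward the southwest (bearing 225°).
Geostrophic balance: in the Southern Hemisphere the Coriolis force deflects motion to the left, so the geostrophic wind blows 90° to the left of the pressure-gradient force (low pressure on the right).
Rotating 225° by 90° counterclockwise gives 135° — the wind blows toward the southeast.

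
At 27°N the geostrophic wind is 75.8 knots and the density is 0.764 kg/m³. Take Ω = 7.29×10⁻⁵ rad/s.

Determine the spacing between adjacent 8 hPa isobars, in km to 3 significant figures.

Coriolis parameter at 27°N:
f = 2Ω sin φ = 2 × 7.29×10⁻⁵ × sin 27° = 6.62×10⁻⁵ s⁻¹
Wind speed in SI: 75.8 knots = 39.0 m/s
Geostrophic balance rearranged: |∂P/∂n| = f ρ V_g
|∂P/∂n| = 6.62×10⁻⁵ × 0.764 × 39.0 = 1.97×10⁻³ Pa/m
Isobar spacing: Δn = ΔP/|∂P/∂n| = 800 Pa / 1.97×10⁻³ Pa/m = 405681 m ≈ 406 km

406 km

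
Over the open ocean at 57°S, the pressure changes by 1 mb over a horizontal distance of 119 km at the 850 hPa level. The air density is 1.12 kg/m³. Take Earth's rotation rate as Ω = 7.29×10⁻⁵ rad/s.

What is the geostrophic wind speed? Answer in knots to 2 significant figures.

Coriolis parameter at 57°S:
f = 2Ω sin φ = 2 × 7.29×10⁻⁵ × sin 57° = 1.22×10⁻⁴ s⁻¹
Pressure gradient: |∂P/∂n| = 100 Pa / 119000 m = 8.40×10⁻⁴ Pa/m
Geostrophic balance (pressure-gradient force = Coriolis force):
V_g = (1/(fρ)) |∂P/∂n| = 8.40×10⁻⁴ / (1.22×10⁻⁴ × 1.12) = 6.14 m/s
Converting: 6.14 m/s × 1.944 = 12 knots

12 knots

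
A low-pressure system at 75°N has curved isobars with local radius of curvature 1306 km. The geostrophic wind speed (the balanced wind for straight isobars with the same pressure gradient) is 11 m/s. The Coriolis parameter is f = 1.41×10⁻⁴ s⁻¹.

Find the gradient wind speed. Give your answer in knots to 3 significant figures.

Around a low, centrifugal force acts outward with Coriolis, so pressure-gradient force balances both:
(1/ρ)|∂P/∂n| = fV + V²/R  →  V² + fR·V − fR·V_g = 0
With fR = 1.41×10⁻⁴ × 1306×10³ m = 184 m/s:
V = [−fR + √((fR)² + 4 fR V_g)]/2 = [−184 + √(184² + 4×184×11)]/2 = 10.4 m/s
Subgeostrophic (V < V_g = 11 m/s), as expected around a low.
Converting: 10.4 m/s × 1.944 = 20.2 knots

20.2 knots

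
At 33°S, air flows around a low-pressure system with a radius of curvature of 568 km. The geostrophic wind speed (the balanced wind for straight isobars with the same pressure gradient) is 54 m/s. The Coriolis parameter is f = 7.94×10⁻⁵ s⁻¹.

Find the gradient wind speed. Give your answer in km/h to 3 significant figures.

114 km/h

Around a low, centrifugal force acts outward with Coriolis, so pressure-gradient force balances both:
(1/ρ)|∂P/∂n| = fV + V²/R  →  V² + fR·V − fR·V_g = 0
With fR = 7.94×10⁻⁵ × 568×10³ m = 45.1 m/s:
V = [−fR + √((fR)² + 4 fR V_g)]/2 = [−45.1 + √(45.1² + 4×45.1×54)]/2 = 31.7 m/s
Subgeostrophic (V < V_g = 54 m/s), as expected around a low.
Converting: 31.7 m/s × 3.6 = 114 km/h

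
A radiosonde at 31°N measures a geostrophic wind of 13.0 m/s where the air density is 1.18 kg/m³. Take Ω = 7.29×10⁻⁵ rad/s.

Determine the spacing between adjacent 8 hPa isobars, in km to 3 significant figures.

694 km

Coriolis parameter at 31°N:
f = 2Ω sin φ = 2 × 7.29×10⁻⁵ × sin 31° = 7.51×10⁻⁵ s⁻¹
Geostrophic balance rearranged: |∂P/∂n| = f ρ V_g
|∂P/∂n| = 7.51×10⁻⁵ × 1.18 × 13.0 = 1.15×10⁻³ Pa/m
Isobar spacing: Δn = ΔP/|∂P/∂n| = 800 Pa / 1.15×10⁻³ Pa/m = 694493 m ≈ 694 km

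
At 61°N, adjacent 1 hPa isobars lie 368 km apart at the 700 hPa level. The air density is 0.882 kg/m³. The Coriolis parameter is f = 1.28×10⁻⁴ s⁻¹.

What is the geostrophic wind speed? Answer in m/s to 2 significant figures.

Pressure gradient: |∂P/∂n| = 100 Pa / 368000 m = 2.72×10⁻⁴ Pa/m
Geostrophic balance (pressure-gradient force = Coriolis force):
V_g = (1/(fρ)) |∂P/∂n| = 2.72×10⁻⁴ / (1.28×10⁻⁴ × 0.882) = 2.41 m/s

2.4 m/s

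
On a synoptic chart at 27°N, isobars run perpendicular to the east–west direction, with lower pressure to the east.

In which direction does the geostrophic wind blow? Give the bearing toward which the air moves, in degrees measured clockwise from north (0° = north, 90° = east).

180°

The pressure-gradient force points toward the east (bearing 090°).
Geostrophic balance: in the Northern Hemisphere the Coriolis force deflects motion to the right, so the geostrophic wind blows 90° to the right of the pressure-gradient force (low pressure on the left).
Rotating 090° by 90° clockwise gives 180° — the wind blows toward the south.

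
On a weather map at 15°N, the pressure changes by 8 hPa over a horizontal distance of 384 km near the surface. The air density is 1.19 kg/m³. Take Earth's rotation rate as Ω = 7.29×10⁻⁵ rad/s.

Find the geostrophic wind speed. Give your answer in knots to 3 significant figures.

Coriolis parameter at 15°N:
f = 2Ω sin φ = 2 × 7.29×10⁻⁵ × sin 15° = 3.77×10⁻⁵ s⁻¹
Pressure gradient: |∂P/∂n| = 800 Pa / 384000 m = 2.08×10⁻³ Pa/m
Geostrophic balance (pressure-gradient force = Coriolis force):
V_g = (1/(fρ)) |∂P/∂n| = 2.08×10⁻³ / (3.77×10⁻⁵ × 1.19) = 46.4 m/s
Converting: 46.4 m/s × 1.944 = 90.2 knots

90.2 knots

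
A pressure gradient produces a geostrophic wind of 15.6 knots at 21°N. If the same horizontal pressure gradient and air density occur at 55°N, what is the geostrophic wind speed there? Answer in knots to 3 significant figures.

6.82 knots

With the same pressure gradient and density, V_g ∝ 1/f ∝ 1/sin φ.
V₂ = V₁ · sin φ₁ / sin φ₂ = 15.6 × sin 21° / sin 55°
V₂ = 15.6 × 0.3584/0.8192 = 6.82 knots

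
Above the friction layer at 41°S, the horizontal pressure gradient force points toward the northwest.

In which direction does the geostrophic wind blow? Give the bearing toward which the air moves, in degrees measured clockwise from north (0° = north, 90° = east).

225°

The pressure-gradient force points toward the northwest (bearing 315°).
Geostrophic balance: in the Southern Hemisphere the Coriolis force deflects motion to the left, so the geostrophic wind blows 90° to the left of the pressure-gradient force (low pressure on the right).
Rotating 315° by 90° counterclockwise gives 225° — the wind blows toward the southwest.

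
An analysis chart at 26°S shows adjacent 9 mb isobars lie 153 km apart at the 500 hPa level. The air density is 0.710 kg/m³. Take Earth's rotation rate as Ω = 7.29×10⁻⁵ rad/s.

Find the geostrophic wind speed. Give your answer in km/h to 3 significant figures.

467 km/h

Coriolis parameter at 26°S:
f = 2Ω sin φ = 2 × 7.29×10⁻⁵ × sin 26° = 6.39×10⁻⁵ s⁻¹
Pressure gradient: |∂P/∂n| = 900 Pa / 153000 m = 5.88×10⁻³ Pa/m
Geostrophic balance (pressure-gradient force = Coriolis force):
V_g = (1/(fρ)) |∂P/∂n| = 5.88×10⁻³ / (6.39×10⁻⁵ × 0.710) = 130 m/s
Converting: 130 m/s × 3.6 = 467 km/h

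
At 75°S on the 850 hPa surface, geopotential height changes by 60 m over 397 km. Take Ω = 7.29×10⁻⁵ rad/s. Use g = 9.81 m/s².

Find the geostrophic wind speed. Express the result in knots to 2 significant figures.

20 knots

Coriolis parameter at 75°S:
f = 2Ω sin φ = 2 × 7.29×10⁻⁵ × sin 75° = 1.41×10⁻⁴ s⁻¹
Height gradient: |∂Z/∂n| = 60 m / 397000 m = 1.51×10⁻⁴
On a pressure surface, geostrophic balance gives V_g = (g/f)|∂Z/∂n|:
V_g = 9.81 × 1.51×10⁻⁴ / 1.41×10⁻⁴ = 10.5 m/s
Converting: 10.5 m/s × 1.944 = 20 knots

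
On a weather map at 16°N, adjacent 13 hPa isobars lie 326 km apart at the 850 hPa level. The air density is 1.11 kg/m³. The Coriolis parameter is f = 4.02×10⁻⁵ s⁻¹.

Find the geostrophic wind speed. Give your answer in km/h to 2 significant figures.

Pressure gradient: |∂P/∂n| = 1300 Pa / 326000 m = 3.99×10⁻³ Pa/m
Geostrophic balance (pressure-gradient force = Coriolis force):
V_g = (1/(fρ)) |∂P/∂n| = 3.99×10⁻³ / (4.02×10⁻⁵ × 1.11) = 89.4 m/s
Converting: 89.4 m/s × 3.6 = 320 km/h

320 km/h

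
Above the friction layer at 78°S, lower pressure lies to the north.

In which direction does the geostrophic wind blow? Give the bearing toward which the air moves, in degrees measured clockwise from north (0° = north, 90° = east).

The pressure-gradient force points toward the north (bearing 000°).
Geostrophic balance: in the Southern Hemisphere the Coriolis force deflects motion to the left, so the geostrophic wind blows 90° to the left of the pressure-gradient force (low pressure on the right).
Rotating 000° by 90° counterclockwise gives 270° — the wind blows toward the west.

270°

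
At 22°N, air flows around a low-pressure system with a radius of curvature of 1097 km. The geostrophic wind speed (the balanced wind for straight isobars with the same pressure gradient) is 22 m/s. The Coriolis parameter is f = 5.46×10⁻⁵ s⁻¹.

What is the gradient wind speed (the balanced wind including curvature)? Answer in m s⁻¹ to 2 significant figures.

Around a low, centrifugal force acts outward with Coriolis, so pressure-gradient force balances both:
(1/ρ)|∂P/∂n| = fV + V²/R  →  V² + fR·V − fR·V_g = 0
With fR = 5.46×10⁻⁵ × 1097×10³ m = 59.9 m/s:
V = [−fR + √((fR)² + 4 fR V_g)]/2 = [−59.9 + √(59.9² + 4×59.9×22)]/2 = 17.1 m/s
Subgeostrophic (V < V_g = 22 m/s), as expected around a low.

17 m s⁻¹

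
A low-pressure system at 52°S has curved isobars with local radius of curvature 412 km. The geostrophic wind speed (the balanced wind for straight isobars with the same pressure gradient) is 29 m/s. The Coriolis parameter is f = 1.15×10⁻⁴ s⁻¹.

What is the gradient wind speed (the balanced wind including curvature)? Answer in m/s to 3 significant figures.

Around a low, centrifugal force acts outward with Coriolis, so pressure-gradient force balances both:
(1/ρ)|∂P/∂n| = fV + V²/R  →  V² + fR·V − fR·V_g = 0
With fR = 1.15×10⁻⁴ × 412×10³ m = 47.4 m/s:
V = [−fR + √((fR)² + 4 fR V_g)]/2 = [−47.4 + √(47.4² + 4×47.4×29)]/2 = 20.3 m/s
Subgeostrophic (V < V_g = 29 m/s), as expected around a low.

20.3 m/s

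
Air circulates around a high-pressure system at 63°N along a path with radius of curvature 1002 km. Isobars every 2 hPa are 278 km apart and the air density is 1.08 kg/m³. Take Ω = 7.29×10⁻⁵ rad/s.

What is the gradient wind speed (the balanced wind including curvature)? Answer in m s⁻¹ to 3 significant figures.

5.35 m s⁻¹

Coriolis parameter at 63°N:
f = 2Ω sin φ = 2 × 7.29×10⁻⁵ × sin 63° = 1.30×10⁻⁴ s⁻¹
Pressure gradient: |∂P/∂n| = 200 Pa / 278000 m = 7.19×10⁻⁴ Pa/m
Geostrophic speed: V_g = |∂P/∂n|/(fρ) = 7.19×10⁻⁴/(1.30×10⁻⁴ × 1.08) = 5.13 m/s
Around a high, pressure-gradient force acts outward with centrifugal, so Coriolis balances both:
fV = (1/ρ)|∂P/∂n| + V²/R  →  V² − fR·V + fR·V_g = 0
With fR = 1.30×10⁻⁴ × 1002×10³ m = 130 m/s:
V = [fR − √((fR)² − 4 fR V_g)]/2 = [130 − √(130² − 4×130×5.13)]/2 = 5.35 m/s
Supergeostrophic (V > V_g = 5.13 m/s), as expected around a high.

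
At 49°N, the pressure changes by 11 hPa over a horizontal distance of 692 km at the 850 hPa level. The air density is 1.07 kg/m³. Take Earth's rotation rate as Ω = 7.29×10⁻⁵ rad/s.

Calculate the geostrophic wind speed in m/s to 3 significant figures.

Coriolis parameter at 49°N:
f = 2Ω sin φ = 2 × 7.29×10⁻⁵ × sin 49° = 1.10×10⁻⁴ s⁻¹
Pressure gradient: |∂P/∂n| = 1100 Pa / 692000 m = 1.59×10⁻³ Pa/m
Geostrophic balance (pressure-gradient force = Coriolis force):
V_g = (1/(fρ)) |∂P/∂n| = 1.59×10⁻³ / (1.10×10⁻⁴ × 1.07) = 13.5 m/s

13.5 m/s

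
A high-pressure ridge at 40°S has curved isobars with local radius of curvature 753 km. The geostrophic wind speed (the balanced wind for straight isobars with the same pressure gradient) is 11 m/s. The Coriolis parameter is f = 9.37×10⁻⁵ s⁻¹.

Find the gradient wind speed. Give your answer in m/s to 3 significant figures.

Around a high, pressure-gradient force acts outward with centrifugal, so Coriolis balances both:
fV = (1/ρ)|∂P/∂n| + V²/R  →  V² − fR·V + fR·V_g = 0
With fR = 9.37×10⁻⁵ × 753×10³ m = 70.6 m/s:
V = [fR − √((fR)² − 4 fR V_g)]/2 = [70.6 − √(70.6² − 4×70.6×11)]/2 = 13.6 m/s
Supergeostrophic (V > V_g = 11 m/s), as expected around a high.

13.6 m/s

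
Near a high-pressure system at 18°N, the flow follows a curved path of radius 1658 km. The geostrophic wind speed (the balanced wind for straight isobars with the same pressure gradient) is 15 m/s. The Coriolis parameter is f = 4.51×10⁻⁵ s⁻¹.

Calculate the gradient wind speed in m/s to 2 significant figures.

Around a high, pressure-gradient force acts outward with centrifugal, so Coriolis balances both:
fV = (1/ρ)|∂P/∂n| + V²/R  →  V² − fR·V + fR·V_g = 0
With fR = 4.51×10⁻⁵ × 1658×10³ m = 74.8 m/s:
V = [fR − √((fR)² − 4 fR V_g)]/2 = [74.8 − √(74.8² − 4×74.8×15)]/2 = 20.8 m/s
Supergeostrophic (V > V_g = 15 m/s), as expected around a high.

21 m/s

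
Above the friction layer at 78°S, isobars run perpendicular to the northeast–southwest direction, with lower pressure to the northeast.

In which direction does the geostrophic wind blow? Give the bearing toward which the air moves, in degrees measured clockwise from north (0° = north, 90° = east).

The pressure-gradient force points toward the northeast (bearing 045°).
Geostrophic balance: in the Southern Hemisphere the Coriolis force deflects motion to the left, so the geostrophic wind blows 90° to the left of the pressure-gradient force (low pressure on the right).
Rotating 045° by 90° counterclockwise gives 315° — the wind blows toward the northwest.

315°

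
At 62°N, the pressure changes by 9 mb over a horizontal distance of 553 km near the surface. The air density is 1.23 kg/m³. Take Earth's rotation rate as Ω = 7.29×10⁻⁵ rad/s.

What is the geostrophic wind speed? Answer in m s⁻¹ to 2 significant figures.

10 m s⁻¹

Coriolis parameter at 62°N:
f = 2Ω sin φ = 2 × 7.29×10⁻⁵ × sin 62° = 1.29×10⁻⁴ s⁻¹
Pressure gradient: |∂P/∂n| = 900 Pa / 553000 m = 1.63×10⁻³ Pa/m
Geostrophic balance (pressure-gradient force = Coriolis force):
V_g = (1/(fρ)) |∂P/∂n| = 1.63×10⁻³ / (1.29×10⁻⁴ × 1.23) = 10.3 m/s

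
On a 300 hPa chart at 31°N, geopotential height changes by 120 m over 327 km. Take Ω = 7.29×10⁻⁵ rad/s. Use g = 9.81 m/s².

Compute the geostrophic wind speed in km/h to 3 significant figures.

173 km/h

Coriolis parameter at 31°N:
f = 2Ω sin φ = 2 × 7.29×10⁻⁵ × sin 31° = 7.51×10⁻⁵ s⁻¹
Height gradient: |∂Z/∂n| = 120 m / 327000 m = 3.67×10⁻⁴
On a pressure surface, geostrophic balance gives V_g = (g/f)|∂Z/∂n|:
V_g = 9.81 × 3.67×10⁻⁴ / 7.51×10⁻⁵ = 47.9 m/s
Converting: 47.9 m/s × 3.6 = 173 km/h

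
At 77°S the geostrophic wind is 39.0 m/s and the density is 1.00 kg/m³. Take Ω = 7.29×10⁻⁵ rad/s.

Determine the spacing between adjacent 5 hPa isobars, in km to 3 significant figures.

Coriolis parameter at 77°S:
f = 2Ω sin φ = 2 × 7.29×10⁻⁵ × sin 77° = 1.42×10⁻⁴ s⁻¹
Geostrophic balance rearranged: |∂P/∂n| = f ρ V_g
|∂P/∂n| = 1.42×10⁻⁴ × 1.00 × 39.0 = 5.54×10⁻³ Pa/m
Isobar spacing: Δn = ΔP/|∂P/∂n| = 500 Pa / 5.54×10⁻³ Pa/m = 90245 m ≈ 90.2 km

90.2 km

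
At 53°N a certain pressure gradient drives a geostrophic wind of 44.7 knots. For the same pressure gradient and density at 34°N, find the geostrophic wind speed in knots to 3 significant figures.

With the same pressure gradient and density, V_g ∝ 1/f ∝ 1/sin φ.
V₂ = V₁ · sin φ₁ / sin φ₂ = 44.7 × sin 53° / sin 34°
V₂ = 44.7 × 0.7986/0.5592 = 63.8 knots

63.8 knots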